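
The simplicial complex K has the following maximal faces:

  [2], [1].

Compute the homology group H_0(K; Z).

Order the vertices as 1 < 2. Listing each simplex with vertices in this order, K has dimension 0 with simplices:

  0-simplices (2): [1], [2]

Hence C_0 ≅ Z^2.

From H_k ≅ ker(∂_k) / im(∂_{k+1}) we obtain:

  H_0: rank C_0 − rank ∂_1 = 2 − 0 = 2, and there is no ∂_1, so H_0 = Z^2.

H_0 = Z^2.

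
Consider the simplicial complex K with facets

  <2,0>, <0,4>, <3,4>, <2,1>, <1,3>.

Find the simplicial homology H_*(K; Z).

We work with the vertex ordering 0 < 1 < 2 < 3 < 4. The simplices of K, each written with vertices in increasing order, are:

  0-simplices (5): [0], [1], [2], [3], [4]
  1-simplices (5): [0,2], [0,4], [1,2], [1,3], [3,4]

so the chain groups are C_0 ≅ Z^5, C_1 ≅ Z^5.

Boundary ∂_1: C_1 → C_0 maps an edge to its endpoints' difference, ∂[p,q] = q − p.
As a 5×5 matrix over Z this has rank 4, with invariant factors (1,1,1,1).

Now H_k = ker ∂_k / im ∂_{k+1}, so:

  H_0: rank C_0 − rank ∂_1 = 5 − 4 = 1, and the invariant factors of ∂_1 are all 1, so H_0 ≅ Z.
  H_1: rank ker ∂_1 − rank ∂_2 = (5 − 4) − 0 = 1, and there is no ∂_2, so H_1 ≅ Z.

H_0 ≅ Z,  H_1 ≅ Z.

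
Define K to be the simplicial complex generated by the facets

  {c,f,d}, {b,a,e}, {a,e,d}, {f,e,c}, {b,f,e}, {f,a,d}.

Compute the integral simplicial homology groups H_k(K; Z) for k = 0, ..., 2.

H_0 ≅ Z,  H_1 ≅ Z,  H_2 = 0.

Fix the vertex order a < b < c < d < e < f and write every simplex with vertices in increasing order. Then dim K = 2 and the simplices of K are:

  0-simplices (6): a, b, c, d, e, f
  1-simplices (12): ab, ad, ae, af, be, bf, cd, ce, cf, de, df, ef
  2-simplices (6): abe, ade, adf, bef, cdf, cef

Hence C_0 ≅ Z^6, C_1 ≅ Z^12, C_2 ≅ Z^6.

The boundary map ∂_1: C_1 → C_0 sends each edge [p,q] (with p < q) to q − p.
The 6×12 boundary matrix has rank 5 and Smith normal form diag(1,1,1,1,1).

The boundary map ∂_2: C_2 → C_1 maps a triangle to the signed sum of its edges. For instance
  ∂bef = ef − bf + be,
  ∂cdf = df − cf + cd.
This gives a 12×6 integer matrix of rank 6; reducing to Smith normal form yields diagonal entries (1,1,1,1,1,1).

From H_k ≅ ker(∂_k) / im(∂_{k+1}) we obtain:

  H_0: rank C_0 − rank ∂_1 = 6 − 5 = 1, and the invariant factors of ∂_1 are all 1, so H_0 = Z.
  H_1: rank ker ∂_1 − rank ∂_2 = (12 − 5) − 6 = 1, and the invariant factors of ∂_2 are all 1, so H_1 = Z.
  H_2: rank ker ∂_2 − rank ∂_3 = (6 − 6) − 0 = 0, and there is no ∂_3, so H_2 = 0.

As a check, the Euler characteristic is 6 − 12 + 6 = 0, which agrees with 1 − 1 + 0 = 0.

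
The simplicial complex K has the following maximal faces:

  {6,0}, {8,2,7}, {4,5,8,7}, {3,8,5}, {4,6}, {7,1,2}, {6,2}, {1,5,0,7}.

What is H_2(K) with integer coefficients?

We work with the vertex ordering 0 < 1 < 2 < 3 < 4 < 5 < 6 < 7 < 8. The simplices of K, each written with vertices in increasing order, are:

  0-simplices (9): [0], [1], [2], [3], [4], [5], [6], [7], [8]
  1-simplices (19): [0,1], [0,5], [0,6], [0,7], [1,2], [1,5], [1,7], [2,6], [2,7], [2,8], [3,5], [3,8], [4,5], [4,6], [4,7], [4,8], [5,7], [5,8], [7,8]
  2-simplices (11): [0,1,5], [0,1,7], [0,5,7], [1,2,7], [1,5,7], [2,7,8], [3,5,8], [4,5,7], [4,5,8], [4,7,8], [5,7,8]
  3-simplices (2): [0,1,5,7], [4,5,7,8]

Hence C_0 ≅ Z^9, C_1 ≅ Z^19, C_2 ≅ Z^11, C_3 ≅ Z^2.

The boundary map ∂_1: C_1 → C_0 sends each edge [p,q] (with p < q) to q − p. For instance
  ∂[2,6] = [6] − [2].
The resulting 9×19 matrix has rank 8, and its Smith normal form has invariant factors (1,1,1,1,1,1,1,1).

The boundary map ∂_2: C_2 → C_1 sends each 2-simplex [p,q,r] to [q,r] − [p,r] + [p,q]. For instance
  ∂[4,5,8] = [5,8] − [4,8] + [4,5],
  ∂[4,7,8] = [7,8] − [4,8] + [4,7].
As a 19×11 matrix over Z this has rank 9, with invariant factors (1,1,1,1,1,1,1,1,1).

∂_3: C_3 → C_2 sends each 3-simplex σ to the alternating sum Σ_i (−1)^i (σ with its i-th vertex removed). For instance
  ∂[4,5,7,8] = [5,7,8] − [4,7,8] + [4,5,8] − [4,5,7],
  ∂[0,1,5,7] = [1,5,7] − [0,5,7] + [0,1,7] − [0,1,5].
As a 11×2 matrix over Z this has rank 2, with invariant factors (1,1).

Computing H_k = (kernel of ∂_k) / (image of ∂_{k+1}):

  H_2: rank ker ∂_2 − rank ∂_3 = (11 − 9) − 2 = 0, and the invariant factors of ∂_3 are all 1, so H_2 ≅ 0.

H_2 = 0.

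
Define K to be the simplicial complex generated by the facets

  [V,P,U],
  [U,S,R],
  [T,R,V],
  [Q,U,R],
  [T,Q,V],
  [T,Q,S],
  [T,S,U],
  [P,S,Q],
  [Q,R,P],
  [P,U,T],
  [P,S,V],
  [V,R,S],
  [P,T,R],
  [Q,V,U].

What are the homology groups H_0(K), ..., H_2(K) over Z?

H_0 = Z,  H_1 = Z^2,  H_2 = Z.

We work with the vertex ordering P < Q < R < S < T < U < V. The simplices of K, each written with vertices in increasing order, are:

  0-simplices (7): P, Q, R, S, T, U, V
  1-simplices (21): PQ, PR, PS, PT, PU, PV, QR, QS, QT, QU, QV, RS, RT, RU, RV, ST, SU, SV, TU, TV, UV
  2-simplices (14): PQR, PQS, PRT, PSV, PTU, PUV, QRU, QST, QTV, QUV, RSU, RSV, RTV, STU

Hence C_0 ≅ Z^7, C_1 ≅ Z^21, C_2 ≅ Z^14.

The boundary map ∂_1: C_1 → C_0 is given by ∂[p,q] = [q] − [p].
As a 7×21 matrix over Z this has rank 6, with invariant factors (1,1,1,1,1,1).

∂_2: C_2 → C_1 acts by ∂[p,q,r] = [q,r] − [p,r] + [p,q]. For instance
  ∂QTV = TV − QV + QT,
  ∂PQS = QS − PS + PQ.
The 21×14 boundary matrix has rank 13 and Smith normal form diag(1,1,1,1,1,1,1,1,1,1,1,1,1).

Reading off H_k = ker ∂_k / im ∂_{k+1}:

  H_0: rank C_0 − rank ∂_1 = 7 − 6 = 1, and the invariant factors of ∂_1 are all 1, so H_0 ≅ Z.
  H_1: rank ker ∂_1 − rank ∂_2 = (21 − 6) − 13 = 2, and the invariant factors of ∂_2 are all 1, so H_1 ≅ Z^2.
  H_2: rank ker ∂_2 − rank ∂_3 = (14 − 13) − 0 = 1, and there is no ∂_3, so H_2 ≅ Z.

(K is a triangulation of the torus T^2.)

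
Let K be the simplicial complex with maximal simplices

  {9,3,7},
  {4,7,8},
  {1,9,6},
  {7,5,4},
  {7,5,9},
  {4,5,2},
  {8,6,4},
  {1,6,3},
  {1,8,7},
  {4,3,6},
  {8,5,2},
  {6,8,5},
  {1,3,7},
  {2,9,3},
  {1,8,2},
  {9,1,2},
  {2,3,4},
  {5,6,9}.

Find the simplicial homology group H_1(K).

H_1 = Z ⊕ Z/2.

K has 9 vertices, 27 edges, 18 triangles.
rank ∂_1 = 8, rank ∂_2 = 18 ⇒ b_1 = 27 − 8 − 18 = 1; ∂_2 has invariant factor(s) [2] giving torsion. So H_1 ≅ Z ⊕ Z/2.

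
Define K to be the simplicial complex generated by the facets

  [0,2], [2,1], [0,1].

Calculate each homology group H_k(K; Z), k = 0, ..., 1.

H_0 ≅ Z,  H_1 ≅ Z.

Take the total order 0 < 1 < 2 on the vertex set. Then K (dimension 1) consists of the simplices:

  0-simplices (3): [0], [1], [2]
  1-simplices (3): [0,1], [0,2], [1,2]

Hence C_0 ≅ Z^3, C_1 ≅ Z^3.

∂_1: C_1 → C_0 maps an edge to its endpoints' difference, ∂[p,q] = q − p. For instance
  ∂[1,2] = [2] − [1].
This gives a 3×3 integer matrix of rank 2; reducing to Smith normal form yields diagonal entries (1,1).

Computing H_k = (kernel of ∂_k) / (image of ∂_{k+1}):

  H_0: rank C_0 − rank ∂_1 = 3 − 2 = 1, and the invariant factors of ∂_1 are all 1, so H_0 = Z.
  H_1: rank ker ∂_1 − rank ∂_2 = (3 − 2) − 0 = 1, and there is no ∂_2, so H_1 = Z.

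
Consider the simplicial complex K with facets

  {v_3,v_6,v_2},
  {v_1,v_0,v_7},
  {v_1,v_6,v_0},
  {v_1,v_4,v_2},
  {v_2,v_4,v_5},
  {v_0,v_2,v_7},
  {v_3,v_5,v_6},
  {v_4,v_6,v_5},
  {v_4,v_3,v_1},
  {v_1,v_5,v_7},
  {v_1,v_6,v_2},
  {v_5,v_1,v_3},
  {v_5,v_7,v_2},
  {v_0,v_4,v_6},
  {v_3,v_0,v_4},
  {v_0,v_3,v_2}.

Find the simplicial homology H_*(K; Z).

Order the vertices as v_0 < v_1 < v_2 < v_3 < v_4 < v_5 < v_6 < v_7. Listing each simplex with vertices in this order, K has dimension 2 with simplices:

  0-simplices (8): [v_0], [v_1], [v_2], [v_3], [v_4], [v_5], [v_6], [v_7]
  1-simplices (24): (24 of them)
  2-simplices (16): (16 of them)

so the chain groups are C_0 ≅ Z^8, C_1 ≅ Z^24, C_2 ≅ Z^16.

∂_1: C_1 → C_0 is given by ∂[p,q] = [q] − [p].
The resulting 8×24 matrix has rank 7, and its Smith normal form has invariant factors (1,1,1,1,1,1,1).

∂_2: C_2 → C_1 maps a triangle to the signed sum of its edges. For instance
  ∂[v_0,v_4,v_6] = [v_4,v_6] − [v_0,v_6] + [v_0,v_4],
  ∂[v_4,v_5,v_6] = [v_5,v_6] − [v_4,v_6] + [v_4,v_5].
The resulting 24×16 matrix has rank 15, and its Smith normal form has invariant factors (1,1,1,1,1,1,1,1,1,1,1,1,1,1,1).

Reading off H_k = ker ∂_k / im ∂_{k+1}:

  H_0: rank C_0 − rank ∂_1 = 8 − 7 = 1, and the invariant factors of ∂_1 are all 1, so H_0 = Z.
  H_1: rank ker ∂_1 − rank ∂_2 = (24 − 7) − 15 = 2, and the invariant factors of ∂_2 are all 1, so H_1 = Z^2.
  H_2: rank ker ∂_2 − rank ∂_3 = (16 − 15) − 0 = 1, and there is no ∂_3, so H_2 = Z.

(K is a triangulation of the torus T^2.)

H_0 ≅ Z,  H_1 ≅ Z^2,  H_2 ≅ Z.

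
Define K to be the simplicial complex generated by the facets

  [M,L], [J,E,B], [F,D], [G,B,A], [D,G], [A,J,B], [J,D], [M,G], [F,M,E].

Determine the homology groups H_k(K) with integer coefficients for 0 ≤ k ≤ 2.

Fix the vertex order A < B < D < E < F < G < J < L < M and write every simplex with vertices in increasing order. Then dim K = 2 and the simplices of K are:

  0-simplices (9): A, B, D, E, F, G, J, L, M
  1-simplices (15): AB, AG, AJ, BE, BG, BJ, DF, DG, DJ, EF, EJ, EM, FM, GM, LM
  2-simplices (4): ABG, ABJ, BEJ, EFM

so the chain groups are C_0 ≅ Z^9, C_1 ≅ Z^15, C_2 ≅ Z^4.

∂_1: C_1 → C_0 maps an edge to its endpoints' difference, ∂[p,q] = q − p. For instance
  ∂EM = M − E.
As a 9×15 matrix over Z this has rank 8, with invariant factors (1,1,1,1,1,1,1,1).

The boundary map ∂_2: C_2 → C_1 sends each 2-simplex [p,q,r] to [q,r] − [p,r] + [p,q]. For instance
  ∂BEJ = EJ − BJ + BE,
  ∂ABJ = BJ − AJ + AB.
The resulting 15×4 matrix has rank 4, and its Smith normal form has invariant factors (1,1,1,1).

Computing H_k = (kernel of ∂_k) / (image of ∂_{k+1}):

  H_0: rank C_0 − rank ∂_1 = 9 − 8 = 1, and the invariant factors of ∂_1 are all 1, so H_0 = Z.
  H_1: rank ker ∂_1 − rank ∂_2 = (15 − 8) − 4 = 3, and the invariant factors of ∂_2 are all 1, so H_1 = Z^3.
  H_2: rank ker ∂_2 − rank ∂_3 = (4 − 4) − 0 = 0, and there is no ∂_3, so H_2 = 0.

H_0 ≅ Z,  H_1 ≅ Z^3,  H_2 = 0.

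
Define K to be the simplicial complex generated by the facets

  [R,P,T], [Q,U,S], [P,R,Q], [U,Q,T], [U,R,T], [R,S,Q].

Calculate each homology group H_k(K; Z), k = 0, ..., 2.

K has 6 vertices, 12 edges, 6 triangles.
rank ∂_0 = 0, rank ∂_1 = 5 ⇒ b_0 = 6 − 0 − 5 = 1; all invariant factors of ∂_1 are 1 so no torsion. So H_0 = Z.
rank ∂_1 = 5, rank ∂_2 = 6 ⇒ b_1 = 12 − 5 − 6 = 1; all invariant factors of ∂_2 are 1 so no torsion. So H_1 = Z.
rank ∂_2 = 6, rank ∂_3 = 0 ⇒ b_2 = 6 − 6 − 0 = 0. So H_2 = 0.

H_0 = Z,  H_1 = Z,  H_2 = 0.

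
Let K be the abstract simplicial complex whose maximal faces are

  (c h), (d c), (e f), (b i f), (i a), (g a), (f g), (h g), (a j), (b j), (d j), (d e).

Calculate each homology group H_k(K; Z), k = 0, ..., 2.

Order the vertices as a < b < c < d < e < f < g < h < i < j. Listing each simplex with vertices in this order, K has dimension 2 with simplices:

  0-simplices (10): a, b, c, d, e, f, g, h, i, j
  1-simplices (14): ag, ai, aj, bf, bi, bj, cd, ch, de, dj, ef, fg, fi, gh
  2-simplices (1): bfi

Hence C_0 ≅ Z^10, C_1 ≅ Z^14, C_2 ≅ Z^1.

The boundary map ∂_1: C_1 → C_0 maps an edge to its endpoints' difference, ∂[p,q] = q − p. For instance
  ∂cd = d − c.
As a 10×14 matrix over Z this has rank 9, with invariant factors (1,1,1,1,1,1,1,1,1).

∂_2: C_2 → C_1 acts by ∂[p,q,r] = [q,r] − [p,r] + [p,q]. For instance
  ∂bfi = fi − bi + bf.
As a 14×1 matrix over Z this has rank 1, with invariant factors (1).

From H_k ≅ ker(∂_k) / im(∂_{k+1}) we obtain:

  H_0: rank C_0 − rank ∂_1 = 10 − 9 = 1, and the invariant factors of ∂_1 are all 1, so H_0 ≅ Z.
  H_1: rank ker ∂_1 − rank ∂_2 = (14 − 9) − 1 = 4, and the invariant factors of ∂_2 are all 1, so H_1 ≅ Z^4.
  H_2: rank ker ∂_2 − rank ∂_3 = (1 − 1) − 0 = 0, and there is no ∂_3, so H_2 ≅ 0.

As a check, the Euler characteristic is 10 − 14 + 1 = -3, which agrees with 1 − 4 + 0 = -3.

H_0 ≅ Z,  H_1 ≅ Z^4,  H_2 = 0.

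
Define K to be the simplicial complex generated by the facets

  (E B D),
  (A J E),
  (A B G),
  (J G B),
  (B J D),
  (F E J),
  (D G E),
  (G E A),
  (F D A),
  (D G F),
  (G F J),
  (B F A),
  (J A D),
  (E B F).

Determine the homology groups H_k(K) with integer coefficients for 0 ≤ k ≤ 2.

H_0 ≅ Z,  H_1 ≅ Z^2,  H_2 ≅ Z.

K has 7 vertices, 21 edges, 14 triangles.
rank ∂_0 = 0, rank ∂_1 = 6 ⇒ b_0 = 7 − 0 − 6 = 1; all invariant factors of ∂_1 are 1 so no torsion. So H_0 = Z.
rank ∂_1 = 6, rank ∂_2 = 13 ⇒ b_1 = 21 − 6 − 13 = 2; all invariant factors of ∂_2 are 1 so no torsion. So H_1 = Z^2.
rank ∂_2 = 13, rank ∂_3 = 0 ⇒ b_2 = 14 − 13 − 0 = 1. So H_2 = Z.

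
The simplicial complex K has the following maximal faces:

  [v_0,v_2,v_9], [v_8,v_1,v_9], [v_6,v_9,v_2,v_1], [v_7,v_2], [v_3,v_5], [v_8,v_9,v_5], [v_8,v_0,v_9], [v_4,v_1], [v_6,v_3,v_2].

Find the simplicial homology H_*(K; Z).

We work with the vertex ordering v_0 < v_1 < v_2 < v_3 < v_4 < v_5 < v_6 < v_7 < v_8 < v_9. The simplices of K, each written with vertices in increasing order, are:

  0-simplices (10): [v_0], [v_1], [v_2], [v_3], [v_4], [v_5], [v_6], [v_7], [v_8], [v_9]
  1-simplices (18): (18 of them)
  2-simplices (9): [v_0,v_2,v_9], [v_0,v_8,v_9], [v_1,v_2,v_6], [v_1,v_2,v_9], [v_1,v_6,v_9], [v_1,v_8,v_9], [v_2,v_3,v_6], [v_2,v_6,v_9], [v_5,v_8,v_9]
  3-simplices (1): [v_1,v_2,v_6,v_9]

giving chain groups C_0 ≅ Z^10, C_1 ≅ Z^18, C_2 ≅ Z^9, C_3 ≅ Z^1.

Boundary ∂_1: C_1 → C_0 maps an edge to its endpoints' difference, ∂[p,q] = q − p.
The resulting 10×18 matrix has rank 9, and its Smith normal form has invariant factors (1,1,1,1,1,1,1,1,1).

Boundary ∂_2: C_2 → C_1 sends each 2-simplex [p,q,r] to [q,r] − [p,r] + [p,q]. For instance
  ∂[v_0,v_8,v_9] = [v_8,v_9] − [v_0,v_9] + [v_0,v_8],
  ∂[v_1,v_8,v_9] = [v_8,v_9] − [v_1,v_9] + [v_1,v_8].
As a 18×9 matrix over Z this has rank 8, with invariant factors (1,1,1,1,1,1,1,1).

The boundary map ∂_3: C_3 → C_2 sends each 3-simplex σ to the alternating sum Σ_i (−1)^i (σ with its i-th vertex removed). For instance
  ∂[v_1,v_2,v_6,v_9] = [v_2,v_6,v_9] − [v_1,v_6,v_9] + [v_1,v_2,v_9] − [v_1,v_2,v_6].
This gives a 9×1 integer matrix of rank 1; reducing to Smith normal form yields diagonal entries (1).

Computing H_k = (kernel of ∂_k) / (image of ∂_{k+1}):

  H_0: rank C_0 − rank ∂_1 = 10 − 9 = 1, and the invariant factors of ∂_1 are all 1, so H_0 = Z.
  H_1: rank ker ∂_1 − rank ∂_2 = (18 − 9) − 8 = 1, and the invariant factors of ∂_2 are all 1, so H_1 = Z.
  H_2: rank ker ∂_2 − rank ∂_3 = (9 − 8) − 1 = 0, and the invariant factors of ∂_3 are all 1, so H_2 = 0.
  H_3: rank ker ∂_3 − rank ∂_4 = (1 − 1) − 0 = 0, and there is no ∂_4, so H_3 = 0.

H_0 = Z,  H_1 = Z,  H_2 = 0,  H_3 = 0.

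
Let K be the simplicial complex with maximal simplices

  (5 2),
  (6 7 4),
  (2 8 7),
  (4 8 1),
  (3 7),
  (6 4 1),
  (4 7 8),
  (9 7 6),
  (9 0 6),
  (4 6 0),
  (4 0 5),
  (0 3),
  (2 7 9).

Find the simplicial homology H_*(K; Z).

Fix the vertex order 0 < 1 < 2 < 3 < 4 < 5 < 6 < 7 < 8 < 9 and write every simplex with vertices in increasing order. Then dim K = 2 and the simplices of K are:

  0-simplices (10): [0], [1], [2], [3], [4], [5], [6], [7], [8], [9]
  1-simplices (21): [0,3], [0,4], [0,5], [0,6], [0,9], [1,4], [1,6], [1,8], [2,5], [2,7], [2,8], [2,9], [3,7], [4,5], [4,6], [4,7], [4,8], [6,7], [6,9], [7,8], [7,9]
  2-simplices (10): [0,4,5], [0,4,6], [0,6,9], [1,4,6], [1,4,8], [2,7,8], [2,7,9], [4,6,7], [4,7,8], [6,7,9]

so the chain groups are C_0 ≅ Z^10, C_1 ≅ Z^21, C_2 ≅ Z^10.

∂_1: C_1 → C_0 maps an edge to its endpoints' difference, ∂[p,q] = q − p.
The 10×21 boundary matrix has rank 9 and Smith normal form diag(1,1,1,1,1,1,1,1,1).

∂_2: C_2 → C_1 sends each 2-simplex [p,q,r] to [q,r] − [p,r] + [p,q]. For instance
  ∂[2,7,9] = [7,9] − [2,9] + [2,7],
  ∂[2,7,8] = [7,8] − [2,8] + [2,7].
The resulting 21×10 matrix has rank 10, and its Smith normal form has invariant factors (1,1,1,1,1,1,1,1,1,1).

Reading off H_k = ker ∂_k / im ∂_{k+1}:

  H_0: rank C_0 − rank ∂_1 = 10 − 9 = 1, and the invariant factors of ∂_1 are all 1, so H_0 ≅ Z.
  H_1: rank ker ∂_1 − rank ∂_2 = (21 − 9) − 10 = 2, and the invariant factors of ∂_2 are all 1, so H_1 ≅ Z^2.
  H_2: rank ker ∂_2 − rank ∂_3 = (10 − 10) − 0 = 0, and there is no ∂_3, so H_2 ≅ 0.

As a check, the Euler characteristic is 10 − 21 + 10 = -1, which agrees with 1 − 2 + 0 = -1.

H_0 ≅ Z,  H_1 ≅ Z^2,  H_2 = 0.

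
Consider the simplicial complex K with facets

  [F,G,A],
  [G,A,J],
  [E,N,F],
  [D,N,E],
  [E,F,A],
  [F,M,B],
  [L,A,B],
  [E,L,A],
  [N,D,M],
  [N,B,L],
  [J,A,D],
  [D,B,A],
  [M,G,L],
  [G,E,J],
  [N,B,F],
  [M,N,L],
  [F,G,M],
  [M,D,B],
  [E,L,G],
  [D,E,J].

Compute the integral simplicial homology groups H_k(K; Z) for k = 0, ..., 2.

Order the vertices as A < B < D < E < F < G < J < L < M < N. Listing each simplex with vertices in this order, K has dimension 2 with simplices:

  0-simplices (10): A, B, D, E, F, G, J, L, M, N
  1-simplices (30): AB, AD, AE, AF, AG, AJ, AL, BD, BF, BL, BM, BN, DE, DJ, DM, DN, EF, EG, EJ, EL, EN, FG, FM, FN, GJ, GL, GM, LM, LN, MN
  2-simplices (20): ABD, ABL, ADJ, AEF, AEL, AFG, AGJ, BDM, BFM, BFN, BLN, DEJ, DEN, DMN, EFN, EGJ, EGL, FGM, GLM, LMN

giving chain groups C_0 ≅ Z^10, C_1 ≅ Z^30, C_2 ≅ Z^20.

∂_1: C_1 → C_0 sends each edge [p,q] (with p < q) to q − p.
The resulting 10×30 matrix has rank 9, and its Smith normal form has invariant factors (1,1,1,1,1,1,1,1,1).

∂_2: C_2 → C_1 sends each 2-simplex [p,q,r] to [q,r] − [p,r] + [p,q]. For instance
  ∂BFN = FN − BN + BF,
  ∂ADJ = DJ − AJ + AD.
As a 30×20 matrix over Z this has rank 20, with invariant factors (1,1,1,1,1,1,1,1,1,1,1,1,1,1,1,1,1,1,1,2).

From H_k ≅ ker(∂_k) / im(∂_{k+1}) we obtain:

  H_0: rank C_0 − rank ∂_1 = 10 − 9 = 1, and the invariant factors of ∂_1 are all 1, so H_0 ≅ Z.
  H_1: rank ker ∂_1 − rank ∂_2 = (30 − 9) − 20 = 1, and ∂_2 has invariant factor 2 > 1, so H_1 ≅ Z × Z/2.
  H_2: rank ker ∂_2 − rank ∂_3 = (20 − 20) − 0 = 0, and there is no ∂_3, so H_2 ≅ 0.

H_0 = Z,  H_1 = Z × Z/2,  H_2 = 0.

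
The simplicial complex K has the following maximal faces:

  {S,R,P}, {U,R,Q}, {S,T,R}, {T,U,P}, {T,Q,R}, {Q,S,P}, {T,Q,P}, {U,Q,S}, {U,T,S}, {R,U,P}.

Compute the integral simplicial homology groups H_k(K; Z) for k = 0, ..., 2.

Fix the vertex order P < Q < R < S < T < U and write every simplex with vertices in increasing order. Then dim K = 2 and the simplices of K are:

  0-simplices (6): P, Q, R, S, T, U
  1-simplices (15): PQ, PR, PS, PT, PU, QR, QS, QT, QU, RS, RT, RU, ST, SU, TU
  2-simplices (10): PQS, PQT, PRS, PRU, PTU, QRT, QRU, QSU, RST, STU

Hence C_0 ≅ Z^6, C_1 ≅ Z^15, C_2 ≅ Z^10.

Boundary ∂_1: C_1 → C_0 is given by ∂[p,q] = [q] − [p]. For instance
  ∂PU = U − P.
This gives a 6×15 integer matrix of rank 5; reducing to Smith normal form yields diagonal entries (1,1,1,1,1).

∂_2: C_2 → C_1 acts by ∂[p,q,r] = [q,r] − [p,r] + [p,q]. For instance
  ∂PQS = QS − PS + PQ,
  ∂QRT = RT − QT + QR.
This gives a 15×10 integer matrix of rank 10; reducing to Smith normal form yields diagonal entries (1,1,1,1,1,1,1,1,1,2).

Computing H_k = (kernel of ∂_k) / (image of ∂_{k+1}):

  H_0: rank C_0 − rank ∂_1 = 6 − 5 = 1, and the invariant factors of ∂_1 are all 1, so H_0 = Z.
  H_1: rank ker ∂_1 − rank ∂_2 = (15 − 5) − 10 = 0, and ∂_2 has invariant factor 2 > 1, so H_1 = Z/2.
  H_2: rank ker ∂_2 − rank ∂_3 = (10 − 10) − 0 = 0, and there is no ∂_3, so H_2 = 0.

(K is a triangulation of the real projective plane RP^2.)

H_0 ≅ Z,  H_1 ≅ Z/2,  H_2 = 0.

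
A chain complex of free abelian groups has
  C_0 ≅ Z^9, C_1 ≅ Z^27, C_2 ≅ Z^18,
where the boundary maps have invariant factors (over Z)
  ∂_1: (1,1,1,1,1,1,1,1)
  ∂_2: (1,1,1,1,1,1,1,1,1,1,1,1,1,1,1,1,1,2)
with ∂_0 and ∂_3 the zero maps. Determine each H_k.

H_0: b_0 = 9 − 0 − 8 = 1; torsion from ∂_1 factors > 1: none. So H_0 ≅ Z.
H_1: b_1 = 27 − 8 − 18 = 1; torsion from ∂_2 factors > 1: [2]. So H_1 ≅ Z ⊕ Z/2Z.
H_2: b_2 = 18 − 18 − 0 = 0; torsion from ∂_3 factors > 1: none. So H_2 ≅ 0.

H_0 ≅ Z,  H_1 ≅ Z ⊕ Z/2Z,  H_2 = 0.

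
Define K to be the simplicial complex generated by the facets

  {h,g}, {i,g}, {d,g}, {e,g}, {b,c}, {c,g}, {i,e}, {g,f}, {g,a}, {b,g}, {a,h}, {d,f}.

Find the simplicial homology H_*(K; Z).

H_0 = Z,  H_1 = Z^4.

Order the vertices as a < b < c < d < e < f < g < h < i. Listing each simplex with vertices in this order, K has dimension 1 with simplices:

  0-simplices (9): a, b, c, d, e, f, g, h, i
  1-simplices (12): ag, ah, bc, bg, cg, df, dg, eg, ei, fg, gh, gi

Hence C_0 ≅ Z^9, C_1 ≅ Z^12.

The boundary map ∂_1: C_1 → C_0 sends each edge [p,q] (with p < q) to q − p. For instance
  ∂bg = g − b.
The 9×12 boundary matrix has rank 8 and Smith normal form diag(1,1,1,1,1,1,1,1).

Computing H_k = (kernel of ∂_k) / (image of ∂_{k+1}):

  H_0: rank C_0 − rank ∂_1 = 9 − 8 = 1, and the invariant factors of ∂_1 are all 1, so H_0 = Z.
  H_1: rank ker ∂_1 − rank ∂_2 = (12 − 8) − 0 = 4, and there is no ∂_2, so H_1 = Z^4.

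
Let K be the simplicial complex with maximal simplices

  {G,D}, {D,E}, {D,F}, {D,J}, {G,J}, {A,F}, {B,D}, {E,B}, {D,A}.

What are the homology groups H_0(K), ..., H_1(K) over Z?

We work with the vertex ordering A < B < D < E < F < G < J. The simplices of K, each written with vertices in increasing order, are:

  0-simplices (7): A, B, D, E, F, G, J
  1-simplices (9): AD, AF, BD, BE, DE, DF, DG, DJ, GJ

giving chain groups C_0 ≅ Z^7, C_1 ≅ Z^9.

The boundary map ∂_1: C_1 → C_0 sends each edge [p,q] (with p < q) to q − p. For instance
  ∂DG = G − D.
The resulting 7×9 matrix has rank 6, and its Smith normal form has invariant factors (1,1,1,1,1,1).

Now H_k = ker ∂_k / im ∂_{k+1}, so:

  H_0: rank C_0 − rank ∂_1 = 7 − 6 = 1, and the invariant factors of ∂_1 are all 1, so H_0 ≅ Z.
  H_1: rank ker ∂_1 − rank ∂_2 = (9 − 6) − 0 = 3, and there is no ∂_2, so H_1 ≅ Z^3.

H_0 ≅ Z,  H_1 ≅ Z^3.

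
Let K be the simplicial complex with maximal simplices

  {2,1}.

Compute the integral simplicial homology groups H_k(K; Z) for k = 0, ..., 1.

Order the vertices as 1 < 2. Listing each simplex with vertices in this order, K has dimension 1 with simplices:

  0-simplices (2): [1], [2]
  1-simplices (1): [1,2]

giving chain groups C_0 ≅ Z^2, C_1 ≅ Z^1.

∂_1: C_1 → C_0 sends each edge [p,q] (with p < q) to q − p. For instance
  ∂[1,2] = [2] − [1].
As a 2×1 matrix over Z this has rank 1, with invariant factors (1).

Computing H_k = (kernel of ∂_k) / (image of ∂_{k+1}):

  H_0: rank C_0 − rank ∂_1 = 2 − 1 = 1, and the invariant factors of ∂_1 are all 1, so H_0 ≅ Z.
  H_1: rank ker ∂_1 − rank ∂_2 = (1 − 1) − 0 = 0, and there is no ∂_2, so H_1 ≅ 0.

As a check, the Euler characteristic is 2 − 1 = 1, which agrees with 1 − 0 = 1.
(K is a triangulation of the 1-simplex.)

H_0 ≅ Z,  H_1 = 0.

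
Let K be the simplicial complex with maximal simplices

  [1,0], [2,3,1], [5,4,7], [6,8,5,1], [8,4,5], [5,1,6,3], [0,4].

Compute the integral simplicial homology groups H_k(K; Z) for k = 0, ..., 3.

H_0 ≅ Z,  H_1 ≅ Z,  H_2 = 0,  H_3 = 0.

Order the vertices as 0 < 1 < 2 < 3 < 4 < 5 < 6 < 7 < 8. Listing each simplex with vertices in this order, K has dimension 3 with simplices:

  0-simplices (9): [0], [1], [2], [3], [4], [5], [6], [7], [8]
  1-simplices (17): [0,1], [0,4], [1,2], [1,3], [1,5], [1,6], [1,8], [2,3], [3,5], [3,6], [4,5], [4,7], [4,8], [5,6], [5,7], [5,8], [6,8]
  2-simplices (10): [1,2,3], [1,3,5], [1,3,6], [1,5,6], [1,5,8], [1,6,8], [3,5,6], [4,5,7], [4,5,8], [5,6,8]
  3-simplices (2): [1,3,5,6], [1,5,6,8]

so the chain groups are C_0 ≅ Z^9, C_1 ≅ Z^17, C_2 ≅ Z^10, C_3 ≅ Z^2.

The boundary map ∂_1: C_1 → C_0 maps an edge to its endpoints' difference, ∂[p,q] = q − p.
This gives a 9×17 integer matrix of rank 8; reducing to Smith normal form yields diagonal entries (1,1,1,1,1,1,1,1).

∂_2: C_2 → C_1 acts by ∂[p,q,r] = [q,r] − [p,r] + [p,q]. For instance
  ∂[1,3,5] = [3,5] − [1,5] + [1,3],
  ∂[1,2,3] = [2,3] − [1,3] + [1,2].
As a 17×10 matrix over Z this has rank 8, with invariant factors (1,1,1,1,1,1,1,1).

∂_3: C_3 → C_2 sends each 3-simplex σ to the alternating sum Σ_i (−1)^i (σ with its i-th vertex removed). For instance
  ∂[1,3,5,6] = [3,5,6] − [1,5,6] + [1,3,6] − [1,3,5],
  ∂[1,5,6,8] = [5,6,8] − [1,6,8] + [1,5,8] − [1,5,6].
As a 10×2 matrix over Z this has rank 2, with invariant factors (1,1).

Computing H_k = (kernel of ∂_k) / (image of ∂_{k+1}):

  H_0: rank C_0 − rank ∂_1 = 9 − 8 = 1, and the invariant factors of ∂_1 are all 1, so H_0 = Z.
  H_1: rank ker ∂_1 − rank ∂_2 = (17 − 8) − 8 = 1, and the invariant factors of ∂_2 are all 1, so H_1 = Z.
  H_2: rank ker ∂_2 − rank ∂_3 = (10 − 8) − 2 = 0, and the invariant factors of ∂_3 are all 1, so H_2 = 0.
  H_3: rank ker ∂_3 − rank ∂_4 = (2 − 2) − 0 = 0, and there is no ∂_4, so H_3 = 0.

As a check, the Euler characteristic is 9 − 17 + 10 − 2 = 0, which agrees with 1 − 1 + 0 − 0 = 0.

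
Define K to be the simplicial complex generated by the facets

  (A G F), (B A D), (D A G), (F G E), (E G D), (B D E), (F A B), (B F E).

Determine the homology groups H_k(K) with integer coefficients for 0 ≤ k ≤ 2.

H_0 ≅ Z,  H_1 = 0,  H_2 ≅ Z.

Fix the vertex order A < B < D < E < F < G and write every simplex with vertices in increasing order. Then dim K = 2 and the simplices of K are:

  0-simplices (6): A, B, D, E, F, G
  1-simplices (12): AB, AD, AF, AG, BD, BE, BF, DE, DG, EF, EG, FG
  2-simplices (8): ABD, ABF, ADG, AFG, BDE, BEF, DEG, EFG

Hence C_0 ≅ Z^6, C_1 ≅ Z^12, C_2 ≅ Z^8.

∂_1: C_1 → C_0 maps an edge to its endpoints' difference, ∂[p,q] = q − p. For instance
  ∂BF = F − B.
The resulting 6×12 matrix has rank 5, and its Smith normal form has invariant factors (1,1,1,1,1).

The boundary map ∂_2: C_2 → C_1 acts by ∂[p,q,r] = [q,r] − [p,r] + [p,q]. For instance
  ∂BDE = DE − BE + BD,
  ∂ADG = DG − AG + AD.
The resulting 12×8 matrix has rank 7, and its Smith normal form has invariant factors (1,1,1,1,1,1,1).

Now H_k = ker ∂_k / im ∂_{k+1}, so:

  H_0: rank C_0 − rank ∂_1 = 6 − 5 = 1, and the invariant factors of ∂_1 are all 1, so H_0 = Z.
  H_1: rank ker ∂_1 − rank ∂_2 = (12 − 5) − 7 = 0, and the invariant factors of ∂_2 are all 1, so H_1 = 0.
  H_2: rank ker ∂_2 − rank ∂_3 = (8 − 7) − 0 = 1, and there is no ∂_3, so H_2 = Z.

As a check, the Euler characteristic is 6 − 12 + 8 = 2, which agrees with 1 − 0 + 1 = 2.
(K is a triangulation of the 2-sphere S^2.)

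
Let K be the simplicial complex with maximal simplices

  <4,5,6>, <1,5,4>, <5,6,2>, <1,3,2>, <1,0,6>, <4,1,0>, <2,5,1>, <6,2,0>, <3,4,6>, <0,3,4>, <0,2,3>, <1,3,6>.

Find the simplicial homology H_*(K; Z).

H_0 = Z,  H_1 = Z/2Z,  H_2 = 0.

Fix the vertex order 0 < 1 < 2 < 3 < 4 < 5 < 6 and write every simplex with vertices in increasing order. Then dim K = 2 and the simplices of K are:

  0-simplices (7): [0], [1], [2], [3], [4], [5], [6]
  1-simplices (18): [0,1], [0,2], [0,3], [0,4], [0,6], [1,2], [1,3], [1,4], [1,5], [1,6], [2,3], [2,5], [2,6], [3,4], [3,6], [4,5], [4,6], [5,6]
  2-simplices (12): [0,1,4], [0,1,6], [0,2,3], [0,2,6], [0,3,4], [1,2,3], [1,2,5], [1,3,6], [1,4,5], [2,5,6], [3,4,6], [4,5,6]

giving chain groups C_0 ≅ Z^7, C_1 ≅ Z^18, C_2 ≅ Z^12.

∂_1: C_1 → C_0 sends each edge [p,q] (with p < q) to q − p. For instance
  ∂[0,1] = [1] − [0].
This gives a 7×18 integer matrix of rank 6; reducing to Smith normal form yields diagonal entries (1,1,1,1,1,1).

∂_2: C_2 → C_1 acts by ∂[p,q,r] = [q,r] − [p,r] + [p,q]. For instance
  ∂[1,2,5] = [2,5] − [1,5] + [1,2],
  ∂[0,3,4] = [3,4] − [0,4] + [0,3].
This gives a 18×12 integer matrix of rank 12; reducing to Smith normal form yields diagonal entries (1,1,1,1,1,1,1,1,1,1,1,2).

Now H_k = ker ∂_k / im ∂_{k+1}, so:

  H_0: rank C_0 − rank ∂_1 = 7 − 6 = 1, and the invariant factors of ∂_1 are all 1, so H_0 ≅ Z.
  H_1: rank ker ∂_1 − rank ∂_2 = (18 − 6) − 12 = 0, and ∂_2 has invariant factor 2 > 1, so H_1 ≅ Z/2Z.
  H_2: rank ker ∂_2 − rank ∂_3 = (12 − 12) − 0 = 0, and there is no ∂_3, so H_2 ≅ 0.

As a check, the Euler characteristic is 7 − 18 + 12 = 1, which agrees with 1 − 0 + 0 = 1.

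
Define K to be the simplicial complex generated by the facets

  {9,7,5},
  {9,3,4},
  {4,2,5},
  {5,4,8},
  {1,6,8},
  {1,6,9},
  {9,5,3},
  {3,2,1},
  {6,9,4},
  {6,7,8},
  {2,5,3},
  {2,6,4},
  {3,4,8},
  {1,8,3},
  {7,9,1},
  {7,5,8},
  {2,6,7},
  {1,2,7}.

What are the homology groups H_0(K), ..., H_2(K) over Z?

Order the vertices as 1 < 2 < 3 < 4 < 5 < 6 < 7 < 8 < 9. Listing each simplex with vertices in this order, K has dimension 2 with simplices:

  0-simplices (9): [1], [2], [3], [4], [5], [6], [7], [8], [9]
  1-simplices (27): (27 of them)
  2-simplices (18): [1,2,3], [1,2,7], [1,3,8], [1,6,8], [1,6,9], [1,7,9], [2,3,5], [2,4,5], [2,4,6], [2,6,7], [3,4,8], [3,4,9], [3,5,9], [4,5,8], [4,6,9], [5,7,8], [5,7,9], [6,7,8]

so the chain groups are C_0 ≅ Z^9, C_1 ≅ Z^27, C_2 ≅ Z^18.

∂_1: C_1 → C_0 maps an edge to its endpoints' difference, ∂[p,q] = q − p.
The 9×27 boundary matrix has rank 8 and Smith normal form diag(1,1,1,1,1,1,1,1).

The boundary map ∂_2: C_2 → C_1 maps a triangle to the signed sum of its edges. For instance
  ∂[1,6,8] = [6,8] − [1,8] + [1,6],
  ∂[2,3,5] = [3,5] − [2,5] + [2,3].
As a 27×18 matrix over Z this has rank 18, with invariant factors (1,1,1,1,1,1,1,1,1,1,1,1,1,1,1,1,1,2).

Computing H_k = (kernel of ∂_k) / (image of ∂_{k+1}):

  H_0: rank C_0 − rank ∂_1 = 9 − 8 = 1, and the invariant factors of ∂_1 are all 1, so H_0 = Z.
  H_1: rank ker ∂_1 − rank ∂_2 = (27 − 8) − 18 = 1, and ∂_2 has invariant factor 2 > 1, so H_1 = Z ⊕ Z/2Z.
  H_2: rank ker ∂_2 − rank ∂_3 = (18 − 18) − 0 = 0, and there is no ∂_3, so H_2 = 0.

(K is a triangulation of the Klein bottle.)

H_0 = Z,  H_1 = Z ⊕ Z/2Z,  H_2 = 0.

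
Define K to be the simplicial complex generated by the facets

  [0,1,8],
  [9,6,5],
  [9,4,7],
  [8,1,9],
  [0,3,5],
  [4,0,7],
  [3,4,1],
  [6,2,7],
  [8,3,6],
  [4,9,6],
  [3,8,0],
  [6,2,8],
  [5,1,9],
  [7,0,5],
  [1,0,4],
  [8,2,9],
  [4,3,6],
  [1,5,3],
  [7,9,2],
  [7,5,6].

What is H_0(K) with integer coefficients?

Take the total order 0 < 1 < 2 < 3 < 4 < 5 < 6 < 7 < 8 < 9 on the vertex set. Then K (dimension 2) consists of the simplices:

  0-simplices (10): [0], [1], [2], [3], [4], [5], [6], [7], [8], [9]
  1-simplices (30): (30 of them)
  2-simplices (20): (20 of them)

giving chain groups C_0 ≅ Z^10, C_1 ≅ Z^30, C_2 ≅ Z^20.

The boundary map ∂_1: C_1 → C_0 is given by ∂[p,q] = [q] − [p]. For instance
  ∂[6,7] = [7] − [6].
As a 10×30 matrix over Z this has rank 9, with invariant factors (1,1,1,1,1,1,1,1,1).

The boundary map ∂_2: C_2 → C_1 maps a triangle to the signed sum of its edges. For instance
  ∂[0,5,7] = [5,7] − [0,7] + [0,5],
  ∂[5,6,7] = [6,7] − [5,7] + [5,6].
This gives a 30×20 integer matrix of rank 20; reducing to Smith normal form yields diagonal entries (1,1,1,1,1,1,1,1,1,1,1,1,1,1,1,1,1,1,1,2).

Reading off H_k = ker ∂_k / im ∂_{k+1}:

  H_0: rank C_0 − rank ∂_1 = 10 − 9 = 1, and the invariant factors of ∂_1 are all 1, so H_0 ≅ Z.

(K is a triangulation of the Klein bottle.)

H_0 ≅ Z.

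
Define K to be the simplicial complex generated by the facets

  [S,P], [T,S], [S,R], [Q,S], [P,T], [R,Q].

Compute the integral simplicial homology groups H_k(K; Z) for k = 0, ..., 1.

K has 5 vertices, 6 edges.
rank ∂_0 = 0, rank ∂_1 = 4 ⇒ b_0 = 5 − 0 − 4 = 1; all invariant factors of ∂_1 are 1 so no torsion. So H_0 = Z.
rank ∂_1 = 4, rank ∂_2 = 0 ⇒ b_1 = 6 − 4 − 0 = 2. So H_1 = Z^2.

H_0 ≅ Z,  H_1 ≅ Z^2.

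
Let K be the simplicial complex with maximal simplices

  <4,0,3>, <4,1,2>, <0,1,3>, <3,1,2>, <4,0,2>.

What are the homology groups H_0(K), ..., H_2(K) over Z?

H_0 ≅ Z,  H_1 ≅ Z,  H_2 = 0.

We work with the vertex ordering 0 < 1 < 2 < 3 < 4. The simplices of K, each written with vertices in increasing order, are:

  0-simplices (5): [0], [1], [2], [3], [4]
  1-simplices (10): [0,1], [0,2], [0,3], [0,4], [1,2], [1,3], [1,4], [2,3], [2,4], [3,4]
  2-simplices (5): [0,1,3], [0,2,4], [0,3,4], [1,2,3], [1,2,4]

giving chain groups C_0 ≅ Z^5, C_1 ≅ Z^10, C_2 ≅ Z^5.

The boundary map ∂_1: C_1 → C_0 maps an edge to its endpoints' difference, ∂[p,q] = q − p.
This gives a 5×10 integer matrix of rank 4; reducing to Smith normal form yields diagonal entries (1,1,1,1).

The boundary map ∂_2: C_2 → C_1 acts by ∂[p,q,r] = [q,r] − [p,r] + [p,q]. For instance
  ∂[0,2,4] = [2,4] − [0,4] + [0,2],
  ∂[0,3,4] = [3,4] − [0,4] + [0,3].
As a 10×5 matrix over Z this has rank 5, with invariant factors (1,1,1,1,1).

From H_k ≅ ker(∂_k) / im(∂_{k+1}) we obtain:

  H_0: rank C_0 − rank ∂_1 = 5 − 4 = 1, and the invariant factors of ∂_1 are all 1, so H_0 ≅ Z.
  H_1: rank ker ∂_1 − rank ∂_2 = (10 − 4) − 5 = 1, and the invariant factors of ∂_2 are all 1, so H_1 ≅ Z.
  H_2: rank ker ∂_2 − rank ∂_3 = (5 − 5) − 0 = 0, and there is no ∂_3, so H_2 ≅ 0.

As a check, the Euler characteristic is 5 − 10 + 5 = 0, which agrees with 1 − 1 + 0 = 0.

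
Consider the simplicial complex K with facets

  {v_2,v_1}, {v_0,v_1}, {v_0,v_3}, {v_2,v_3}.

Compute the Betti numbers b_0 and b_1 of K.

b_0 = 1, b_1 = 1.

Order the vertices as v_0 < v_1 < v_2 < v_3. Listing each simplex with vertices in this order, K has dimension 1 with simplices:

  0-simplices (4): [v_0], [v_1], [v_2], [v_3]
  1-simplices (4): [v_0,v_1], [v_0,v_3], [v_1,v_2], [v_2,v_3]

giving chain groups C_0 ≅ Z^4, C_1 ≅ Z^4.

Boundary ∂_1: C_1 → C_0 is given by ∂[p,q] = [q] − [p]. For instance
  ∂[v_1,v_2] = [v_2] − [v_1].
The 4×4 boundary matrix has rank 3 and Smith normal form diag(1,1,1).

From H_k ≅ ker(∂_k) / im(∂_{k+1}) we obtain:

  H_0: rank C_0 − rank ∂_1 = 4 − 3 = 1, and the invariant factors of ∂_1 are all 1, so H_0 = Z.
  H_1: rank ker ∂_1 − rank ∂_2 = (4 − 3) − 0 = 1, and there is no ∂_2, so H_1 = Z.

As a check, the Euler characteristic is 4 − 4 = 0, which agrees with 1 − 1 = 0.

Hence the Betti numbers are b_0 = 1, b_1 = 1.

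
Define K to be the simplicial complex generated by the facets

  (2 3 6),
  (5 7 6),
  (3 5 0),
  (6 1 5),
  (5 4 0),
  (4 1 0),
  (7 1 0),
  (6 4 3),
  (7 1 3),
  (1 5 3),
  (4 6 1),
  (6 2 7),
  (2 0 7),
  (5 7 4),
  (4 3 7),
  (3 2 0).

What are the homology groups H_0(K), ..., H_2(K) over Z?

H_0 = Z,  H_1 = Z^2,  H_2 = Z.

Fix the vertex order 0 < 1 < 2 < 3 < 4 < 5 < 6 < 7 and write every simplex with vertices in increasing order. Then dim K = 2 and the simplices of K are:

  0-simplices (8): [0], [1], [2], [3], [4], [5], [6], [7]
  1-simplices (24): (24 of them)
  2-simplices (16): [0,1,4], [0,1,7], [0,2,3], [0,2,7], [0,3,5], [0,4,5], [1,3,5], [1,3,7], [1,4,6], [1,5,6], [2,3,6], [2,6,7], [3,4,6], [3,4,7], [4,5,7], [5,6,7]

giving chain groups C_0 ≅ Z^8, C_1 ≅ Z^24, C_2 ≅ Z^16.

Boundary ∂_1: C_1 → C_0 maps an edge to its endpoints' difference, ∂[p,q] = q − p. For instance
  ∂[3,5] = [5] − [3].
The resulting 8×24 matrix has rank 7, and its Smith normal form has invariant factors (1,1,1,1,1,1,1).

Boundary ∂_2: C_2 → C_1 acts by ∂[p,q,r] = [q,r] − [p,r] + [p,q]. For instance
  ∂[1,5,6] = [5,6] − [1,6] + [1,5],
  ∂[2,6,7] = [6,7] − [2,7] + [2,6].
As a 24×16 matrix over Z this has rank 15, with invariant factors (1,1,1,1,1,1,1,1,1,1,1,1,1,1,1).

Computing H_k = (kernel of ∂_k) / (image of ∂_{k+1}):

  H_0: rank C_0 − rank ∂_1 = 8 − 7 = 1, and the invariant factors of ∂_1 are all 1, so H_0 ≅ Z.
  H_1: rank ker ∂_1 − rank ∂_2 = (24 − 7) − 15 = 2, and the invariant factors of ∂_2 are all 1, so H_1 ≅ Z^2.
  H_2: rank ker ∂_2 − rank ∂_3 = (16 − 15) − 0 = 1, and there is no ∂_3, so H_2 ≅ Z.

As a check, the Euler characteristic is 8 − 24 + 16 = 0, which agrees with 1 − 2 + 1 = 0.
(K is a triangulation of the torus T^2.)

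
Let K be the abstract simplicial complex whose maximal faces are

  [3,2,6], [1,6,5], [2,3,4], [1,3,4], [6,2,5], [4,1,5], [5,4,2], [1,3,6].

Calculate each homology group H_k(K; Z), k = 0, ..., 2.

H_0 = Z,  H_1 = 0,  H_2 = Z.

Order the vertices as 1 < 2 < 3 < 4 < 5 < 6. Listing each simplex with vertices in this order, K has dimension 2 with simplices:

  0-simplices (6): [1], [2], [3], [4], [5], [6]
  1-simplices (12): [1,3], [1,4], [1,5], [1,6], [2,3], [2,4], [2,5], [2,6], [3,4], [3,6], [4,5], [5,6]
  2-simplices (8): [1,3,4], [1,3,6], [1,4,5], [1,5,6], [2,3,4], [2,3,6], [2,4,5], [2,5,6]

giving chain groups C_0 ≅ Z^6, C_1 ≅ Z^12, C_2 ≅ Z^8.

Boundary ∂_1: C_1 → C_0 maps an edge to its endpoints' difference, ∂[p,q] = q − p. For instance
  ∂[2,6] = [6] − [2].
The 6×12 boundary matrix has rank 5 and Smith normal form diag(1,1,1,1,1).

∂_2: C_2 → C_1 acts by ∂[p,q,r] = [q,r] − [p,r] + [p,q]. For instance
  ∂[2,5,6] = [5,6] − [2,6] + [2,5],
  ∂[2,3,4] = [3,4] − [2,4] + [2,3].
The resulting 12×8 matrix has rank 7, and its Smith normal form has invariant factors (1,1,1,1,1,1,1).

Computing H_k = (kernel of ∂_k) / (image of ∂_{k+1}):

  H_0: rank C_0 − rank ∂_1 = 6 − 5 = 1, and the invariant factors of ∂_1 are all 1, so H_0 = Z.
  H_1: rank ker ∂_1 − rank ∂_2 = (12 − 5) − 7 = 0, and the invariant factors of ∂_2 are all 1, so H_1 = 0.
  H_2: rank ker ∂_2 − rank ∂_3 = (8 − 7) − 0 = 1, and there is no ∂_3, so H_2 = Z.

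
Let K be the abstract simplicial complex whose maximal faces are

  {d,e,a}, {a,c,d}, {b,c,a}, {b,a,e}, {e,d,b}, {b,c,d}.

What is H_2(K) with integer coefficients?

K has 5 vertices, 9 edges, 6 triangles.
rank ∂_2 = 5, rank ∂_3 = 0 ⇒ b_2 = 6 − 5 − 0 = 1. So H_2 ≅ Z.

H_2 ≅ Z.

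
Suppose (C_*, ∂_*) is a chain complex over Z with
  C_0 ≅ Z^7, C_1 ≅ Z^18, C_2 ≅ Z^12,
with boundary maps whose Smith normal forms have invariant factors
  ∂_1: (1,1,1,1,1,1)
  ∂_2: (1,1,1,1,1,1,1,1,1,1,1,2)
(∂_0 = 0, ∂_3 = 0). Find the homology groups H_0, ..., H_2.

H_0: b_0 = 7 − 0 − 6 = 1; torsion from ∂_1 factors > 1: none. So H_0 = Z.
H_1: b_1 = 18 − 6 − 12 = 0; torsion from ∂_2 factors > 1: [2]. So H_1 = Z/2Z.
H_2: b_2 = 12 − 12 − 0 = 0; torsion from ∂_3 factors > 1: none. So H_2 = 0.

H_0 = Z,  H_1 = Z/2Z,  H_2 = 0.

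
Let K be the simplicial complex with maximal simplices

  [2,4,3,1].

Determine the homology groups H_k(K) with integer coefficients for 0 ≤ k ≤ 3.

Take the total order 1 < 2 < 3 < 4 on the vertex set. Then K (dimension 3) consists of the simplices:

  0-simplices (4): [1], [2], [3], [4]
  1-simplices (6): [1,2], [1,3], [1,4], [2,3], [2,4], [3,4]
  2-simplices (4): [1,2,3], [1,2,4], [1,3,4], [2,3,4]
  3-simplices (1): [1,2,3,4]

giving chain groups C_0 ≅ Z^4, C_1 ≅ Z^6, C_2 ≅ Z^4, C_3 ≅ Z^1.

∂_1: C_1 → C_0 sends each edge [p,q] (with p < q) to q − p.
The resulting 4×6 matrix has rank 3, and its Smith normal form has invariant factors (1,1,1).

The boundary map ∂_2: C_2 → C_1 acts by ∂[p,q,r] = [q,r] − [p,r] + [p,q]. For instance
  ∂[1,3,4] = [3,4] − [1,4] + [1,3],
  ∂[1,2,4] = [2,4] − [1,4] + [1,2].
The resulting 6×4 matrix has rank 3, and its Smith normal form has invariant factors (1,1,1).

∂_3: C_3 → C_2 sends each 3-simplex σ to the alternating sum Σ_i (−1)^i (σ with its i-th vertex removed). For instance
  ∂[1,2,3,4] = [2,3,4] − [1,3,4] + [1,2,4] − [1,2,3].
This gives a 4×1 integer matrix of rank 1; reducing to Smith normal form yields diagonal entries (1).

Computing H_k = (kernel of ∂_k) / (image of ∂_{k+1}):

  H_0: rank C_0 − rank ∂_1 = 4 − 3 = 1, and the invariant factors of ∂_1 are all 1, so H_0 = Z.
  H_1: rank ker ∂_1 − rank ∂_2 = (6 − 3) − 3 = 0, and the invariant factors of ∂_2 are all 1, so H_1 = 0.
  H_2: rank ker ∂_2 − rank ∂_3 = (4 − 3) − 1 = 0, and the invariant factors of ∂_3 are all 1, so H_2 = 0.
  H_3: rank ker ∂_3 − rank ∂_4 = (1 − 1) − 0 = 0, and there is no ∂_4, so H_3 = 0.

As a check, the Euler characteristic is 4 − 6 + 4 − 1 = 1, which agrees with 1 − 0 + 0 − 0 = 1.

H_0 = Z,  H_1 = 0,  H_2 = 0,  H_3 = 0.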